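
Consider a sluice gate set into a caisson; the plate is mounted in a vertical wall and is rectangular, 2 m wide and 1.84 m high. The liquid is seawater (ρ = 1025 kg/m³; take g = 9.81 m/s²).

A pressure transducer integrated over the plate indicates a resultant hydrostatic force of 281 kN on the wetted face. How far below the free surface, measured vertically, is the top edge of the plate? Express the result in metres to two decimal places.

d_top ≈ 6.67 m

γ = ρg = 1025 × 9.81 / 1000 = 10.05525 kN/m³.
A = 2 × 1.84 = 3.68 m².
From F = γ·h_c·A, the centroid depth is h_c = 281/(10.05525 × 3.68) = 7.59391 m.
The centroid lies 1.84/2 = 0.92 m below the top edge, so the top edge sits at h_top = 7.59391 − 0.92 = 6.67391 m below the surface.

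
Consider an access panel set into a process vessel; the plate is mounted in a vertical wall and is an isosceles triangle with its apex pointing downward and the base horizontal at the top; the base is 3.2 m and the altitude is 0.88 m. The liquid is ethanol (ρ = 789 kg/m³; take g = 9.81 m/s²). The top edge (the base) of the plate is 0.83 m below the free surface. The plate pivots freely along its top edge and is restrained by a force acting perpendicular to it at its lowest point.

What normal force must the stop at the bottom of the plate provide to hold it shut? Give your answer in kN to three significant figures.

P ≈ 4.61 kN

γ = ρg = 789 × 9.81 / 1000 = 7.74009 kN/m³.
With the apex down, the centroid sits h/3 = 0.88/3 = 0.293333 m below the base (the top edge), so the centroid depth is h_c = 0.83 + 0.293333 = 1.12333 m.
A = ½ × 3.2 × 0.88 = 1.408 m².
Resultant F = γ·h_c·A = 7.74009 × 1.12333 × 1.408 = 12.2421 kN.
I_c = b·h³/36 = 3.2 × 0.88³/36 = 0.0605753 m⁴.
Centre of pressure: y_p = y_c + I_c/(y_c·A) = 1.12333 + 0.0605753/(1.12333 × 1.408) = 1.12333 + 0.0382988 = 1.16163 m along the plane.
The resultant acts 0.293333 + 0.0382988 = 0.331632 m (along the plate) below the hinge at the top edge, so the moment about the hinge is M = F × 0.331632 = 12.2421 × 0.331632 = 4.05987 kN·m.
A normal force at the bottom, 0.88 m from the hinge, must supply this moment: P = 4.05987/0.88 = 4.61349 kN.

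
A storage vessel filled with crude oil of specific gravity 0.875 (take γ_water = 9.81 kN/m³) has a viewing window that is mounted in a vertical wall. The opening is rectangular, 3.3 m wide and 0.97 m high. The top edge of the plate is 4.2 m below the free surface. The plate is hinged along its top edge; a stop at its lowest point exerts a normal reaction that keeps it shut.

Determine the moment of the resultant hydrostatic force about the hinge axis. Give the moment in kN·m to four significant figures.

γ = 0.875 × 9.81 = 8.58375 kN/m³.
The centroid lies 0.97/2 = 0.485 m below the top edge, so the centroid depth is h_c = 4.2 + 0.485 = 4.685 m.
A = 3.3 × 0.97 = 3.201 m².
Resultant F = γ·h_c·A = 8.58375 × 4.685 × 3.201 = 128.728 kN.
I_c = b·h³/12 = 3.3 × 0.97³/12 = 0.250985 m⁴.
Centre of pressure: y_p = y_c + I_c/(y_c·A) = 4.685 + 0.250985/(4.685 × 3.201) = 4.685 + 0.016736 = 4.70174 m along the plane.
The resultant acts 0.485 + 0.016736 = 0.501736 m (along the plate) below the hinge at the top edge, so the moment about the hinge is M = F × 0.501736 = 128.728 × 0.501736 = 64.5875 kN·m.

M ≈ 64.59 kN·m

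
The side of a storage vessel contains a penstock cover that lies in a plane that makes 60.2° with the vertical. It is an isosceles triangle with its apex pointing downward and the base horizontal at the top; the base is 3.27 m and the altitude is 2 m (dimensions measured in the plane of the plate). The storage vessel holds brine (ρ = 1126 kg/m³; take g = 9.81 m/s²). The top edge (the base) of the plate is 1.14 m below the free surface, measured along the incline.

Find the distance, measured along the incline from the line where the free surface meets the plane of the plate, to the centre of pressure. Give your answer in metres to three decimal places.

γ = ρg = 1126 × 9.81 / 1000 = 11.04606 kN/m³.
The plate makes 60.2° with the vertical, i.e. θ = 90° − 60.2° = 29.8° to the horizontal. Measuring y along the incline from the free-surface line, vertical depth h = y·sinθ with sinθ = 0.496974.
With the apex down, the centroid sits h/3 = 2/3 = 0.666667 m below the base (the top edge), so y_c = 1.14 + 0.666667 = 1.80667 m and h_c = 1.80667 × 0.496974 = 0.897868 m.
A = ½ × 3.27 × 2 = 3.27 m².
Resultant F = γ·h_c·A = 11.04606 × 0.897868 × 3.27 = 32.4315 kN.
I_c = b·h³/36 = 3.27 × 2³/36 = 0.726667 m⁴.
Centre of pressure: y_p = y_c + I_c/(y_c·A) = 1.80667 + 0.726667/(1.80667 × 3.27) = 1.80667 + 0.123001 = 1.92967 m along the plane.

y_p = 1.930 m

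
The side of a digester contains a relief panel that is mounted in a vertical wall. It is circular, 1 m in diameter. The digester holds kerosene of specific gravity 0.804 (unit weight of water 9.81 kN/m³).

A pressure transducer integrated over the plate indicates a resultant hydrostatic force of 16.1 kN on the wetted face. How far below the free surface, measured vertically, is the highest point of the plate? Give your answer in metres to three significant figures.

γ = 0.804 × 9.81 = 7.88724 kN/m³.
A = π(0.5)² = 0.785398 m².
From F = γ·h_c·A, the centroid depth is h_c = 16.1/(7.88724 × 0.785398) = 2.59903 m.
The centroid is at the centre, 0.5 m below the top of the plate, so the highest point sits at h_top = 2.59903 − 0.5 = 2.09903 m below the surface.

d_top ≈ 2.10 m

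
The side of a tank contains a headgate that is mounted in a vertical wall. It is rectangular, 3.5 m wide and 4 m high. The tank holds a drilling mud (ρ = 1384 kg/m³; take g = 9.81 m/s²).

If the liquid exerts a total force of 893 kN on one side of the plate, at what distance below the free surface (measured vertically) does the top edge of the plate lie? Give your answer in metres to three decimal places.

d_top ≈ 2.698 m

γ = ρg = 1384 × 9.81 / 1000 = 13.57704 kN/m³.
A = 3.5 × 4 = 14 m².
From F = γ·h_c·A, the centroid depth is h_c = 893/(13.57704 × 14) = 4.69806 m.
The centroid lies 4/2 = 2 m below the top edge, so the top edge sits at h_top = 4.69806 − 2 = 2.69806 m below the surface.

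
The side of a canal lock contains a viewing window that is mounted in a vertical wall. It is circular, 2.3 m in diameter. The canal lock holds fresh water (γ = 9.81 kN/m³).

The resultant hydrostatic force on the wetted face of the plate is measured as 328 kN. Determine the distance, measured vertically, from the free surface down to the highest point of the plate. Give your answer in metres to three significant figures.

d_top ≈ 6.90 m

γ = 9.81 kN/m³.
A = π(1.15)² = 4.15476 m².
From F = γ·h_c·A, the centroid depth is h_c = 328/(9.81 × 4.15476) = 8.04746 m.
The centroid is at the centre, 1.15 m below the top of the plate, so the highest point sits at h_top = 8.04746 − 1.15 = 6.89746 m below the surface.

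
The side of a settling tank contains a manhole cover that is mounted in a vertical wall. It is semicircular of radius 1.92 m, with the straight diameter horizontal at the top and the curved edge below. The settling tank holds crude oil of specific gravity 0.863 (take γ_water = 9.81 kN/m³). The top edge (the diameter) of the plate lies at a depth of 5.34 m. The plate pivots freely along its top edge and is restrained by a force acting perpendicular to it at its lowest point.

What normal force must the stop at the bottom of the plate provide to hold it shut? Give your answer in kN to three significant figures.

P ≈ 135 kN

γ = 0.863 × 9.81 = 8.46603 kN/m³.
The centroid of a semicircle lies 4r/(3π) = 0.814873 m from the diameter, here below the top edge, so the centroid depth is h_c = 5.34 + 0.814873 = 6.15487 m.
A = πr²/2 = π × 1.92²/2 = 5.79058 m².
Resultant F = γ·h_c·A = 8.46603 × 6.15487 × 5.79058 = 301.732 kN.
I_c = (π/8 − 8/(9π))·r⁴ = 0.109757 × 1.92⁴ = 1.49155 m⁴.
Centre of pressure: y_p = y_c + I_c/(y_c·A) = 6.15487 + 1.49155/(6.15487 × 5.79058) = 6.15487 + 0.0418501 = 6.19672 m along the plane.
The resultant acts 0.814873 + 0.0418501 = 0.856723 m (along the plate) below the hinge at the top edge, so the moment about the hinge is M = F × 0.856723 = 301.732 × 0.856723 = 258.501 kN·m.
A normal force at the bottom, 1.92 m from the hinge, must supply this moment: P = 258.501/1.92 = 134.636 kN.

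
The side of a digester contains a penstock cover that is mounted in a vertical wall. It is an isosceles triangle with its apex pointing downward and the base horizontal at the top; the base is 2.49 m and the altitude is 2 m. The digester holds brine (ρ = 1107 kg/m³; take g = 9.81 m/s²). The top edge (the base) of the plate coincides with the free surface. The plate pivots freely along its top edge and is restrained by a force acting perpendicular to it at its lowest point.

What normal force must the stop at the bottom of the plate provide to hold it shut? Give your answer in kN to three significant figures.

P ≈ 9.01 kN

γ = ρg = 1107 × 9.81 / 1000 = 10.85967 kN/m³.
With the apex down, the centroid sits h/3 = 2/3 = 0.666667 m below the base (the top edge), so the centroid depth is h_c = 0.666667 m.
A = ½ × 2.49 × 2 = 2.49 m².
Resultant F = γ·h_c·A = 10.85967 × 0.666667 × 2.49 = 18.0271 kN.
I_c = b·h³/36 = 2.49 × 2³/36 = 0.553333 m⁴.
Centre of pressure: y_p = y_c + I_c/(y_c·A) = 0.666667 + 0.553333/(0.666667 × 2.49) = 0.666667 + 0.333333 = 1 m along the plane.
The resultant acts 0.666667 + 0.333333 = 1 m (along the plate) below the hinge at the top edge, so the moment about the hinge is M = F × 1 = 18.0271 × 1 = 18.0271 kN·m.
A normal force at the bottom, 2 m from the hinge, must supply this moment: P = 18.0271/2 = 9.01355 kN.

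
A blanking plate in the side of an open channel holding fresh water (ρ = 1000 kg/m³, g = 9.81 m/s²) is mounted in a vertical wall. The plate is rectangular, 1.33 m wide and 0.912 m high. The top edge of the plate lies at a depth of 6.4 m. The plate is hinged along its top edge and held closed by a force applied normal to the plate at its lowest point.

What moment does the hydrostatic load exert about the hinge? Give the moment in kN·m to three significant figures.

γ = ρg = 1000 × 9.81 = 9810 N/m³ = 9.81 kN/m³.
The centroid lies 0.912/2 = 0.456 m below the top edge, so the centroid depth is h_c = 6.4 + 0.456 = 6.856 m.
A = 1.33 × 0.912 = 1.21296 m².
Resultant F = γ·h_c·A = 9.81 × 6.856 × 1.21296 = 81.5805 kN.
I_c = b·h³/12 = 1.33 × 0.912³/12 = 0.0840727 m⁴.
Centre of pressure: y_p = y_c + I_c/(y_c·A) = 6.856 + 0.0840727/(6.856 × 1.21296) = 6.856 + 0.0101097 = 6.86611 m along the plane.
The resultant acts 0.456 + 0.0101097 = 0.46611 m (along the plate) below the hinge at the top edge, so the moment about the hinge is M = F × 0.46611 = 81.5805 × 0.46611 = 38.0255 kN·m.

M ≈ 38.0 kN·m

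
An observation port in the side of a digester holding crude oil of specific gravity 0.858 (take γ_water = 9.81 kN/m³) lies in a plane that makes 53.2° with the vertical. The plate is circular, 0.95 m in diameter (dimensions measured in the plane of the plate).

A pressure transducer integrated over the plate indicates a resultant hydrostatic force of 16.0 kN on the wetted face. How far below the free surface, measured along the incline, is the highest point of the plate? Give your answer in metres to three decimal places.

y_top ≈ 4.002 m

γ = 0.858 × 9.81 = 8.41698 kN/m³.
A = π(0.475)² = 0.708822 m².
From F = γ·h_c·A, the centroid depth is h_c = 16.0/(8.41698 × 0.708822) = 2.6818 m.
The plate makes 53.2° with the vertical, i.e. θ = 90° − 53.2° = 36.8° to the horizontal. Measuring y along the incline from the free-surface line, vertical depth h = y·sinθ with sinθ = 0.599024.
Along the incline, y_c = h_c/sinθ = 2.6818/0.599024 = 4.47695 m.
The centroid is at the centre, 0.475 m below the top of the plate, so the highest point sits at y_top = 4.47695 − 0.475 = 4.00195 m along the incline.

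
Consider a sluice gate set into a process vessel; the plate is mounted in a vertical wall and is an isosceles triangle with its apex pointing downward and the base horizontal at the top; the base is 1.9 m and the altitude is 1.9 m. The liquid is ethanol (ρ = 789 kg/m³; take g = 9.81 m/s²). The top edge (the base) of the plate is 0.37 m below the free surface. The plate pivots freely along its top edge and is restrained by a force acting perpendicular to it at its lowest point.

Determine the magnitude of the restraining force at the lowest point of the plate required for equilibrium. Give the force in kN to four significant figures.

γ = ρg = 789 × 9.81 / 1000 = 7.74009 kN/m³.
With the apex down, the centroid sits h/3 = 1.9/3 = 0.633333 m below the base (the top edge), so the centroid depth is h_c = 0.37 + 0.633333 = 1.00333 m.
A = ½ × 1.9 × 1.9 = 1.805 m².
Resultant F = γ·h_c·A = 7.74009 × 1.00333 × 1.805 = 14.0174 kN.
I_c = b·h³/36 = 1.9 × 1.9³/36 = 0.362003 m⁴.
Centre of pressure: y_p = y_c + I_c/(y_c·A) = 1.00333 + 0.362003/(1.00333 × 1.805) = 1.00333 + 0.19989 = 1.20322 m along the plane.
The resultant acts 0.633333 + 0.19989 = 0.833223 m (along the plate) below the hinge at the top edge, so the moment about the hinge is M = F × 0.833223 = 14.0174 × 0.833223 = 11.6796 kN·m.
A normal force at the bottom, 1.9 m from the hinge, must supply this moment: P = 11.6796/1.9 = 6.14716 kN.

P ≈ 6.147 kN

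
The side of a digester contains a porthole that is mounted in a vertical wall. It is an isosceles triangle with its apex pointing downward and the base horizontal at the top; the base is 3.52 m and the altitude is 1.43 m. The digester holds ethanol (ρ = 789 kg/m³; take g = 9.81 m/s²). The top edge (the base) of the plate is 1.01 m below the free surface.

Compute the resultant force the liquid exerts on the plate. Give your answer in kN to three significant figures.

γ = ρg = 789 × 9.81 / 1000 = 7.74009 kN/m³.
With the apex down, the centroid sits h/3 = 1.43/3 = 0.476667 m below the base (the top edge), so the centroid depth is h_c = 1.01 + 0.476667 = 1.48667 m.
A = ½ × 3.52 × 1.43 = 2.5168 m².
Resultant F = γ·h_c·A = 7.74009 × 1.48667 × 2.5168 = 28.9607 kN.

F ≈ 29.0 kN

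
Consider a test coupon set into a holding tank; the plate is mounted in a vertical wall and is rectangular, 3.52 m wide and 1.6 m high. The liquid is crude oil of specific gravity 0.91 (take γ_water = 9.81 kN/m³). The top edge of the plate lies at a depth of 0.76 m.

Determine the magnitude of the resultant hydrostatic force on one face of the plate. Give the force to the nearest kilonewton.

F ≈ 78 kN

γ = 0.91 × 9.81 = 8.9271 kN/m³.
The centroid lies 1.6/2 = 0.8 m below the top edge, so the centroid depth is h_c = 0.76 + 0.8 = 1.56 m.
A = 3.52 × 1.6 = 5.632 m².
Resultant F = γ·h_c·A = 8.9271 × 1.56 × 5.632 = 78.4328 kN.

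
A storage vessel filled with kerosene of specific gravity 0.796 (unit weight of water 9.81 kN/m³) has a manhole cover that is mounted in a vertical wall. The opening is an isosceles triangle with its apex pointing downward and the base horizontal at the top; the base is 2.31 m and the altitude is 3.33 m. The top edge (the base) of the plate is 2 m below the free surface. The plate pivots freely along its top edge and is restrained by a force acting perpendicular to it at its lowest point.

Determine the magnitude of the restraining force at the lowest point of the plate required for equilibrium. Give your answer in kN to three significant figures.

P ≈ 36.7 kN

γ = 0.796 × 9.81 = 7.80876 kN/m³.
With the apex down, the centroid sits h/3 = 3.33/3 = 1.11 m below the base (the top edge), so the centroid depth is h_c = 2 + 1.11 = 3.11 m.
A = ½ × 2.31 × 3.33 = 3.84615 m².
Resultant F = γ·h_c·A = 7.80876 × 3.11 × 3.84615 = 93.4047 kN.
I_c = b·h³/36 = 2.31 × 3.33³/36 = 2.36942 m⁴.
Centre of pressure: y_p = y_c + I_c/(y_c·A) = 3.11 + 2.36942/(3.11 × 3.84615) = 3.11 + 0.198087 = 3.30809 m along the plane.
The resultant acts 1.11 + 0.198087 = 1.30809 m (along the plate) below the hinge at the top edge, so the moment about the hinge is M = F × 1.30809 = 93.4047 × 1.30809 = 122.182 kN·m.
A normal force at the bottom, 3.33 m from the hinge, must supply this moment: P = 122.182/3.33 = 36.6913 kN.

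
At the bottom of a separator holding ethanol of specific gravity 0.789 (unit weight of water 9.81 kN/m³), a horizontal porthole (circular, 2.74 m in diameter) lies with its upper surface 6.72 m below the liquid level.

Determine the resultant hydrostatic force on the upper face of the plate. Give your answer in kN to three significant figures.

F ≈ 307 kN

γ = 0.789 × 9.81 = 7.74009 kN/m³.
The plate is horizontal, so pressure is uniform at p = γ·h = 7.74009 × 6.72 = 52.0134 kN/m².
A = π(1.37)² = 5.89646 m².
F = p·A = 52.0134 × 5.89646 = 306.695 kN.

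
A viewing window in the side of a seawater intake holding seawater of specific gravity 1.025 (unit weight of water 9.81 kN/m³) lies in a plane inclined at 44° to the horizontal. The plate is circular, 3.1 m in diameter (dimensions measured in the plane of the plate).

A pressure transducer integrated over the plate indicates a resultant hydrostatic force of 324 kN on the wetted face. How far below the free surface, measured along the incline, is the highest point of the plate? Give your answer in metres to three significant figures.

y_top ≈ 4.60 m

γ = 1.025 × 9.81 = 10.05525 kN/m³.
A = π(1.55)² = 7.54768 m².
From F = γ·h_c·A, the centroid depth is h_c = 324/(10.05525 × 7.54768) = 4.26912 m.
Let θ = 44° be the plate's angle to the horizontal; measure y along the incline from where the plane meets the free surface. Vertical depth h = y·sinθ with sinθ = 0.694658.
Along the incline, y_c = h_c/sinθ = 4.26912/0.694658 = 6.14564 m.
The centroid is at the centre, 1.55 m below the top of the plate, so the highest point sits at y_top = 6.14564 − 1.55 = 4.59564 m along the incline.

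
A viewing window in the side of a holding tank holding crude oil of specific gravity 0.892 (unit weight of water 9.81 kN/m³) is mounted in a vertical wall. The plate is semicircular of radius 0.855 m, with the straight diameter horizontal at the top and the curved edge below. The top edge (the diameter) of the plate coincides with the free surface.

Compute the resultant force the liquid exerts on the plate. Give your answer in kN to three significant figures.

F ≈ 3.65 kN

γ = 0.892 × 9.81 = 8.75052 kN/m³.
The centroid of a semicircle lies 4r/(3π) = 0.362873 m from the diameter, here below the top edge, so the centroid depth is h_c = 0.362873 m.
A = πr²/2 = π × 0.855²/2 = 1.14829 m².
Resultant F = γ·h_c·A = 8.75052 × 0.362873 × 1.14829 = 3.6462 kN.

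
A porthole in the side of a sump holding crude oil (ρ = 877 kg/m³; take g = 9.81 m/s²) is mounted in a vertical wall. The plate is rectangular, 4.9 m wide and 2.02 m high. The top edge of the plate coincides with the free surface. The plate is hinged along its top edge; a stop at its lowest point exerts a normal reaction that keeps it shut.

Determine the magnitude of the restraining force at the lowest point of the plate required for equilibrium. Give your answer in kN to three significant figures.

P ≈ 57.3 kN

γ = ρg = 877 × 9.81 / 1000 = 8.60337 kN/m³.
The centroid lies 2.02/2 = 1.01 m below the top edge, so the centroid depth is h_c = 1.01 m.
A = 4.9 × 2.02 = 9.898 m².
Resultant F = γ·h_c·A = 8.60337 × 1.01 × 9.898 = 86.0077 kN.
I_c = b·h³/12 = 4.9 × 2.02³/12 = 3.36565 m⁴.
Centre of pressure: y_p = y_c + I_c/(y_c·A) = 1.01 + 3.36565/(1.01 × 9.898) = 1.01 + 0.336667 = 1.34667 m along the plane.
The resultant acts 1.01 + 0.336667 = 1.34667 m (along the plate) below the hinge at the top edge, so the moment about the hinge is M = F × 1.34667 = 86.0077 × 1.34667 = 115.824 kN·m.
A normal force at the bottom, 2.02 m from the hinge, must supply this moment: P = 115.824/2.02 = 57.3386 kN.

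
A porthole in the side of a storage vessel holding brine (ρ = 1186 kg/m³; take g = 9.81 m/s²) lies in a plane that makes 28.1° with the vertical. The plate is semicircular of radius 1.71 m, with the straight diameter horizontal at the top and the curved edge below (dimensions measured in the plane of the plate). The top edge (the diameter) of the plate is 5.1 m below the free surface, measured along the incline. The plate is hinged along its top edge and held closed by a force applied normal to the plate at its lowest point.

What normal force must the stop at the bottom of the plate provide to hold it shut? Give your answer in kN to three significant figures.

P ≈ 122 kN

γ = ρg = 1186 × 9.81 / 1000 = 11.63466 kN/m³.
The plate makes 28.1° with the vertical, i.e. θ = 90° − 28.1° = 61.9° to the horizontal. Measuring y along the incline from the free-surface line, vertical depth h = y·sinθ with sinθ = 0.882127.
The centroid of a semicircle lies 4r/(3π) = 0.725747 m from the diameter, here below the top edge, so y_c = 5.1 + 0.725747 = 5.82575 m and h_c = 5.82575 × 0.882127 = 5.13905 m.
A = πr²/2 = π × 1.71²/2 = 4.59317 m².
Resultant F = γ·h_c·A = 11.63466 × 5.13905 × 4.59317 = 274.631 kN.
I_c = (π/8 − 8/(9π))·r⁴ = 0.109757 × 1.71⁴ = 0.938462 m⁴.
Centre of pressure: y_p = y_c + I_c/(y_c·A) = 5.82575 + 0.938462/(5.82575 × 4.59317) = 5.82575 + 0.0350713 = 5.86082 m along the plane.
The resultant acts 0.725747 + 0.0350713 = 0.760818 m (along the plate) below the hinge at the top edge, so the moment about the hinge is M = F × 0.760818 = 274.631 × 0.760818 = 208.944 kN·m.
A normal force at the bottom, 1.71 m from the hinge, must supply this moment: P = 208.944/1.71 = 122.189 kN.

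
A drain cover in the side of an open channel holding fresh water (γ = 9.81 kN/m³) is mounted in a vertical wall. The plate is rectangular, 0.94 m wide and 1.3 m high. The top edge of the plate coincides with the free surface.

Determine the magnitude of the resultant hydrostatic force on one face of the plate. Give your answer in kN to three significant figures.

F ≈ 7.79 kN

γ = 9.81 kN/m³.
The centroid lies 1.3/2 = 0.65 m below the top edge, so the centroid depth is h_c = 0.65 m.
A = 0.94 × 1.3 = 1.222 m².
Resultant F = γ·h_c·A = 9.81 × 0.65 × 1.222 = 7.79208 kN.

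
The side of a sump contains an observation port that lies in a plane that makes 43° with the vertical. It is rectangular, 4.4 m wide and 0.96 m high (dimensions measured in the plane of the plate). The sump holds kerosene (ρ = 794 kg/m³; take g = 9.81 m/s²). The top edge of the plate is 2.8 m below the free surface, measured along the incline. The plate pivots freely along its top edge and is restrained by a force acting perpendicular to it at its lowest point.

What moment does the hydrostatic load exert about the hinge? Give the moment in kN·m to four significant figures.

M ≈ 39.73 kN·m

γ = ρg = 794 × 9.81 / 1000 = 7.78914 kN/m³.
The plate makes 43° with the vertical, i.e. θ = 90° − 43° = 47° to the horizontal. Measuring y along the incline from the free-surface line, vertical depth h = y·sinθ with sinθ = 0.731354.
The centroid lies 0.96/2 = 0.48 m below the top edge, so y_c = 2.8 + 0.48 = 3.28 m and h_c = 3.28 × 0.731354 = 2.39884 m.
A = 4.4 × 0.96 = 4.224 m².
Resultant F = γ·h_c·A = 7.78914 × 2.39884 × 4.224 = 78.925 kN.
I_c = b·h³/12 = 4.4 × 0.96³/12 = 0.324403 m⁴.
Centre of pressure: y_p = y_c + I_c/(y_c·A) = 3.28 + 0.324403/(3.28 × 4.224) = 3.28 + 0.0234146 = 3.30341 m along the plane.
The resultant acts 0.48 + 0.0234146 = 0.503415 m (along the plate) below the hinge at the top edge, so the moment about the hinge is M = F × 0.503415 = 78.925 × 0.503415 = 39.732 kN·m.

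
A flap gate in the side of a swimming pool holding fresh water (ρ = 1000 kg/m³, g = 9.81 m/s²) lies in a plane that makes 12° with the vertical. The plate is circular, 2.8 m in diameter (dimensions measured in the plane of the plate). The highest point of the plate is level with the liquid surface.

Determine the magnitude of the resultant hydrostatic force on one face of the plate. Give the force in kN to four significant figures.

F ≈ 82.72 kN

γ = ρg = 1000 × 9.81 = 9810 N/m³ = 9.81 kN/m³.
The plate makes 12° with the vertical, i.e. θ = 90° − 12° = 78° to the horizontal. Measuring y along the incline from the free-surface line, vertical depth h = y·sinθ with sinθ = 0.978148.
The centroid is at the centre, 1.4 m below the top of the plate, so y_c = 1.4 m and h_c = 1.4 × 0.978148 = 1.36941 m.
A = π(1.4)² = 6.15752 m².
Resultant F = γ·h_c·A = 9.81 × 1.36941 × 6.15752 = 82.7196 kN.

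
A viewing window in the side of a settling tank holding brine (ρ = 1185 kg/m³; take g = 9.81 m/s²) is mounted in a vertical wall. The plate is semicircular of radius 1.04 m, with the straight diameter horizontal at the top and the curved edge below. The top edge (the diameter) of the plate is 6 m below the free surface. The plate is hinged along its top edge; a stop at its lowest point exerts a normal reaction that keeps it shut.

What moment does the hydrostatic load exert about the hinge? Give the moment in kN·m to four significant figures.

γ = ρg = 1185 × 9.81 / 1000 = 11.62485 kN/m³.
The centroid of a semicircle lies 4r/(3π) = 0.44139 m from the diameter, here below the top edge, so the centroid depth is h_c = 6 + 0.44139 = 6.44139 m.
A = πr²/2 = π × 1.04²/2 = 1.69897 m².
Resultant F = γ·h_c·A = 11.62485 × 6.44139 × 1.69897 = 127.219 kN.
I_c = (π/8 − 8/(9π))·r⁴ = 0.109757 × 1.04⁴ = 0.1284 m⁴.
Centre of pressure: y_p = y_c + I_c/(y_c·A) = 6.44139 + 0.1284/(6.44139 × 1.69897) = 6.44139 + 0.0117327 = 6.45312 m along the plane.
The resultant acts 0.44139 + 0.0117327 = 0.453123 m (along the plate) below the hinge at the top edge, so the moment about the hinge is M = F × 0.453123 = 127.219 × 0.453123 = 57.6459 kN·m.

M ≈ 57.65 kN·m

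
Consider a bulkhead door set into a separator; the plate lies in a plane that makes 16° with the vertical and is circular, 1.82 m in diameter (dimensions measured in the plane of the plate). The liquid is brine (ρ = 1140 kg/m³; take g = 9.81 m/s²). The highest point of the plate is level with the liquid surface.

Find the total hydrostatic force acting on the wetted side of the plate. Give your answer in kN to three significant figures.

γ = ρg = 1140 × 9.81 / 1000 = 11.1834 kN/m³.
The plate makes 16° with the vertical, i.e. θ = 90° − 16° = 74° to the horizontal. Measuring y along the incline from the free-surface line, vertical depth h = y·sinθ with sinθ = 0.961262.
The centroid is at the centre, 0.91 m below the top of the plate, so y_c = 0.91 m and h_c = 0.91 × 0.961262 = 0.874748 m.
A = π(0.91)² = 2.60155 m².
Resultant F = γ·h_c·A = 11.1834 × 0.874748 × 2.60155 = 25.4501 kN.

F ≈ 25.5 kN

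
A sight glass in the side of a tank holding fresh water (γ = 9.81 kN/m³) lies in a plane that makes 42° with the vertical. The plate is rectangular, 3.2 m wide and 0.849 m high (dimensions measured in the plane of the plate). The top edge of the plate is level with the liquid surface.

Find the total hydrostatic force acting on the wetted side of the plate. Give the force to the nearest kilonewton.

γ = 9.81 kN/m³.
The plate makes 42° with the vertical, i.e. θ = 90° − 42° = 48° to the horizontal. Measuring y along the incline from the free-surface line, vertical depth h = y·sinθ with sinθ = 0.743145.
The centroid lies 0.849/2 = 0.4245 m below the top edge, so y_c = 0.4245 m and h_c = 0.4245 × 0.743145 = 0.315465 m.
A = 3.2 × 0.849 = 2.7168 m².
Resultant F = γ·h_c·A = 9.81 × 0.315465 × 2.7168 = 8.40771 kN.

F ≈ 8 kN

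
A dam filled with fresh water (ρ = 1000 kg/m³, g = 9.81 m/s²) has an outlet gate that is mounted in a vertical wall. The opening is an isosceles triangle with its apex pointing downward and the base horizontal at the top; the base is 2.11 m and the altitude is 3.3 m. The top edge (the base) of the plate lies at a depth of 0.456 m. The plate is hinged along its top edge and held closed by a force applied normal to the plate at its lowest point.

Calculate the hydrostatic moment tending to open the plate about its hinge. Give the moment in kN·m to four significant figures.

γ = ρg = 1000 × 9.81 = 9810 N/m³ = 9.81 kN/m³.
With the apex down, the centroid sits h/3 = 3.3/3 = 1.1 m below the base (the top edge), so the centroid depth is h_c = 0.456 + 1.1 = 1.556 m.
A = ½ × 2.11 × 3.3 = 3.4815 m².
Resultant F = γ·h_c·A = 9.81 × 1.556 × 3.4815 = 53.1429 kN.
I_c = b·h³/36 = 2.11 × 3.3³/36 = 2.10631 m⁴.
Centre of pressure: y_p = y_c + I_c/(y_c·A) = 1.556 + 2.10631/(1.556 × 3.4815) = 1.556 + 0.388818 = 1.94482 m along the plane.
The resultant acts 1.1 + 0.388818 = 1.48882 m (along the plate) below the hinge at the top edge, so the moment about the hinge is M = F × 1.48882 = 53.1429 × 1.48882 = 79.1202 kN·m.

M ≈ 79.12 kN·m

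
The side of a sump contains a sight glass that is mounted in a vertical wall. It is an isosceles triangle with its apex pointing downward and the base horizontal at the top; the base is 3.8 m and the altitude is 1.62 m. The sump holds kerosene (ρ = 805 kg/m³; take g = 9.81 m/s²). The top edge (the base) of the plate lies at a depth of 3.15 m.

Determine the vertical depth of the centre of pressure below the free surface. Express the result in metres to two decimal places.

h_p = 3.73 m

γ = ρg = 805 × 9.81 / 1000 = 7.89705 kN/m³.
With the apex down, the centroid sits h/3 = 1.62/3 = 0.54 m below the base (the top edge), so the centroid depth is h_c = 3.15 + 0.54 = 3.69 m.
A = ½ × 3.8 × 1.62 = 3.078 m².
Resultant F = γ·h_c·A = 7.89705 × 3.69 × 3.078 = 89.6933 kN.
I_c = b·h³/36 = 3.8 × 1.62³/36 = 0.448772 m⁴.
Centre of pressure: y_p = y_c + I_c/(y_c·A) = 3.69 + 0.448772/(3.69 × 3.078) = 3.69 + 0.0395122 = 3.72951 m along the plane.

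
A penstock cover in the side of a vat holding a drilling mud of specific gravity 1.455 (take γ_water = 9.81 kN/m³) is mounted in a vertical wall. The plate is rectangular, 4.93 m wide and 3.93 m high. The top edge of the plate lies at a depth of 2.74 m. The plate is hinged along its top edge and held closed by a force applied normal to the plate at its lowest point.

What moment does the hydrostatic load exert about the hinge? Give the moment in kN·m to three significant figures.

M ≈ 2910 kN·m

γ = 1.455 × 9.81 = 14.27355 kN/m³.
The centroid lies 3.93/2 = 1.965 m below the top edge, so the centroid depth is h_c = 2.74 + 1.965 = 4.705 m.
A = 4.93 × 3.93 = 19.3749 m².
Resultant F = γ·h_c·A = 14.27355 × 4.705 × 19.3749 = 1301.16 kN.
I_c = b·h³/12 = 4.93 × 3.93³/12 = 24.9369 m⁴.
Centre of pressure: y_p = y_c + I_c/(y_c·A) = 4.705 + 24.9369/(4.705 × 19.3749) = 4.705 + 0.273554 = 4.97855 m along the plane.
The resultant acts 1.965 + 0.273554 = 2.23855 m (along the plate) below the hinge at the top edge, so the moment about the hinge is M = F × 2.23855 = 1301.16 × 2.23855 = 2912.71 kN·m.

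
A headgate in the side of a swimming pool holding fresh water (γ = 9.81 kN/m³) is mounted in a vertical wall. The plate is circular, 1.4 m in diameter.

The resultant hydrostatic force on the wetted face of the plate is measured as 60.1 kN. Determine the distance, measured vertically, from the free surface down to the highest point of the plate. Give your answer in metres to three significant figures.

γ = 9.81 kN/m³.
A = π(0.7)² = 1.53938 m².
From F = γ·h_c·A, the centroid depth is h_c = 60.1/(9.81 × 1.53938) = 3.97979 m.
The centroid is at the centre, 0.7 m below the top of the plate, so the highest point sits at h_top = 3.97979 − 0.7 = 3.27979 m below the surface.

d_top ≈ 3.28 m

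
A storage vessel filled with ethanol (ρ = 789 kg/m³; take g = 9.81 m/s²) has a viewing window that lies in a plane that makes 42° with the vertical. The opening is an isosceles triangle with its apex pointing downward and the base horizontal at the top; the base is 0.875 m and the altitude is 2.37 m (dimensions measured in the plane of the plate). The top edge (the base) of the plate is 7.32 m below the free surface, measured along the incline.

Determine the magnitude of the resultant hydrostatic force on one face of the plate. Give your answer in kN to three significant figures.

F ≈ 48.4 kN

γ = ρg = 789 × 9.81 / 1000 = 7.74009 kN/m³.
The plate makes 42° with the vertical, i.e. θ = 90° − 42° = 48° to the horizontal. Measuring y along the incline from the free-surface line, vertical depth h = y·sinθ with sinθ = 0.743145.
With the apex down, the centroid sits h/3 = 2.37/3 = 0.79 m below the base (the top edge), so y_c = 7.32 + 0.79 = 8.11 m and h_c = 8.11 × 0.743145 = 6.02691 m.
A = ½ × 0.875 × 2.37 = 1.03687 m².
Resultant F = γ·h_c·A = 7.74009 × 6.02691 × 1.03687 = 48.3688 kN.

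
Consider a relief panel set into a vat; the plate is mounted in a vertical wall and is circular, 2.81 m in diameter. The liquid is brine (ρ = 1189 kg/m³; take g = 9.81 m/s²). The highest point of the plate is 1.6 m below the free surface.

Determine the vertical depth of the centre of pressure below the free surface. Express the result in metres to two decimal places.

h_p = 3.17 m

γ = ρg = 1189 × 9.81 / 1000 = 11.66409 kN/m³.
The centroid is at the centre, 1.405 m below the top of the plate, so the centroid depth is h_c = 1.6 + 1.405 = 3.005 m.
A = π(1.405)² = 6.20158 m².
Resultant F = γ·h_c·A = 11.66409 × 3.005 × 6.20158 = 217.369 kN.
I_c = πr⁴/4 = π × 1.405⁴/4 = 3.06052 m⁴.
Centre of pressure: y_p = y_c + I_c/(y_c·A) = 3.005 + 3.06052/(3.005 × 6.20158) = 3.005 + 0.164228 = 3.16923 m along the plane.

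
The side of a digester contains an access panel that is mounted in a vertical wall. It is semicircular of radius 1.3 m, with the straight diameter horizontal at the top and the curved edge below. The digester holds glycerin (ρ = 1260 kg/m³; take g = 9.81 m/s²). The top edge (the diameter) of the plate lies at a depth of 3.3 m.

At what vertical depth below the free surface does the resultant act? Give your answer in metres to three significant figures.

γ = ρg = 1260 × 9.81 / 1000 = 12.3606 kN/m³.
The centroid of a semicircle lies 4r/(3π) = 0.551737 m from the diameter, here below the top edge, so the centroid depth is h_c = 3.3 + 0.551737 = 3.85174 m.
A = πr²/2 = π × 1.3²/2 = 2.65465 m².
Resultant F = γ·h_c·A = 12.3606 × 3.85174 × 2.65465 = 126.387 kN.
I_c = (π/8 − 8/(9π))·r⁴ = 0.109757 × 1.3⁴ = 0.313477 m⁴.
Centre of pressure: y_p = y_c + I_c/(y_c·A) = 3.85174 + 0.313477/(3.85174 × 2.65465) = 3.85174 + 0.0306578 = 3.8824 m along the plane.

h_p = 3.88 m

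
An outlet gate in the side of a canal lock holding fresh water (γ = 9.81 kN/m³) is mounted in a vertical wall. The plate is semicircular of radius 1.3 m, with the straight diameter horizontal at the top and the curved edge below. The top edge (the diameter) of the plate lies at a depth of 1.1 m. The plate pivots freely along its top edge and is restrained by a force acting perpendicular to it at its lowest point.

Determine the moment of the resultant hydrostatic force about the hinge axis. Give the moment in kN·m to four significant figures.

M ≈ 26.81 kN·m

γ = 9.81 kN/m³.
The centroid of a semicircle lies 4r/(3π) = 0.551737 m from the diameter, here below the top edge, so the centroid depth is h_c = 1.1 + 0.551737 = 1.65174 m.
A = πr²/2 = π × 1.3²/2 = 2.65465 m².
Resultant F = γ·h_c·A = 9.81 × 1.65174 × 2.65465 = 43.0148 kN.
I_c = (π/8 − 8/(9π))·r⁴ = 0.109757 × 1.3⁴ = 0.313477 m⁴.
Centre of pressure: y_p = y_c + I_c/(y_c·A) = 1.65174 + 0.313477/(1.65174 × 2.65465) = 1.65174 + 0.0714919 = 1.72323 m along the plane.
The resultant acts 0.551737 + 0.0714919 = 0.623229 m (along the plate) below the hinge at the top edge, so the moment about the hinge is M = F × 0.623229 = 43.0148 × 0.623229 = 26.8081 kN·m.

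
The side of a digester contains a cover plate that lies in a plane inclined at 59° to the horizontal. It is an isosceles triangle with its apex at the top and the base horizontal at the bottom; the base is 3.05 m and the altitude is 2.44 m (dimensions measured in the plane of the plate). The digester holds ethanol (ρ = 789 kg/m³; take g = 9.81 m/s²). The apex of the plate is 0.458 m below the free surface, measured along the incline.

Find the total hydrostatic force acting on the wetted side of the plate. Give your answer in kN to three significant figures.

F ≈ 51.5 kN

γ = ρg = 789 × 9.81 / 1000 = 7.74009 kN/m³.
Let θ = 59° be the plate's angle to the horizontal; measure y along the incline from where the plane meets the free surface. Vertical depth h = y·sinθ with sinθ = 0.857167.
With the apex up, the centroid sits 2h/3 = 2 × 2.44/3 = 1.62667 m below the apex, so y_c = 0.458 + 1.62667 = 2.08467 m and h_c = 2.08467 × 0.857167 = 1.78691 m.
A = ½ × 3.05 × 2.44 = 3.721 m².
Resultant F = γ·h_c·A = 7.74009 × 1.78691 × 3.721 = 51.4646 kN.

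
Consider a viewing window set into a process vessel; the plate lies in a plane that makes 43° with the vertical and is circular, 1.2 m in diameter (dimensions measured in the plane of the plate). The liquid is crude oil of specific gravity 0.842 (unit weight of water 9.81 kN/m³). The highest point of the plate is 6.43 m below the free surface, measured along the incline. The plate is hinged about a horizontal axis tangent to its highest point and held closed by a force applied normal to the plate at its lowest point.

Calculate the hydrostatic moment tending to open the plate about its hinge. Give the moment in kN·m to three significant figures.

M ≈ 29.4 kN·m

γ = 0.842 × 9.81 = 8.26002 kN/m³.
The plate makes 43° with the vertical, i.e. θ = 90° − 43° = 47° to the horizontal. Measuring y along the incline from the free-surface line, vertical depth h = y·sinθ with sinθ = 0.731354.
The centroid is at the centre, 0.6 m below the top of the plate, so y_c = 6.43 + 0.6 = 7.03 m and h_c = 7.03 × 0.731354 = 5.14142 m.
A = π(0.6)² = 1.13097 m².
Resultant F = γ·h_c·A = 8.26002 × 5.14142 × 1.13097 = 48.0303 kN.
I_c = πr⁴/4 = π × 0.6⁴/4 = 0.101788 m⁴.
Centre of pressure: y_p = y_c + I_c/(y_c·A) = 7.03 + 0.101788/(7.03 × 1.13097) = 7.03 + 0.0128024 = 7.0428 m along the plane.
The resultant acts 0.6 + 0.0128024 = 0.612802 m (along the plate) below the hinge at the top edge, so the moment about the hinge is M = F × 0.612802 = 48.0303 × 0.612802 = 29.4331 kN·m.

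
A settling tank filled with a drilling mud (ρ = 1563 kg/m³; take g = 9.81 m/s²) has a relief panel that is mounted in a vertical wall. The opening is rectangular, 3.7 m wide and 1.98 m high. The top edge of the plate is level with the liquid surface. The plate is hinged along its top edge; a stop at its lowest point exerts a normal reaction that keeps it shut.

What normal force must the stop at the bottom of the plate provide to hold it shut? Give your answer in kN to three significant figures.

γ = ρg = 1563 × 9.81 / 1000 = 15.33303 kN/m³.
The centroid lies 1.98/2 = 0.99 m below the top edge, so the centroid depth is h_c = 0.99 m.
A = 3.7 × 1.98 = 7.326 m².
Resultant F = γ·h_c·A = 15.33303 × 0.99 × 7.326 = 111.206 kN.
I_c = b·h³/12 = 3.7 × 1.98³/12 = 2.3934 m⁴.
Centre of pressure: y_p = y_c + I_c/(y_c·A) = 0.99 + 2.3934/(0.99 × 7.326) = 0.99 + 0.329999 = 1.32 m along the plane.
The resultant acts 0.99 + 0.329999 = 1.32 m (along the plate) below the hinge at the top edge, so the moment about the hinge is M = F × 1.32 = 111.206 × 1.32 = 146.792 kN·m.
A normal force at the bottom, 1.98 m from the hinge, must supply this moment: P = 146.792/1.98 = 74.1374 kN.

P ≈ 74.1 kN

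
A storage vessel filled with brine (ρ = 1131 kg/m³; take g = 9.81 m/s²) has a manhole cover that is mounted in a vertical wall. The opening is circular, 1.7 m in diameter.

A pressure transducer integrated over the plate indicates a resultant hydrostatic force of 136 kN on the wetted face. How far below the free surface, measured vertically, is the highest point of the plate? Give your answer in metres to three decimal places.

d_top ≈ 4.550 m

γ = ρg = 1131 × 9.81 / 1000 = 11.09511 kN/m³.
A = π(0.85)² = 2.2698 m².
From F = γ·h_c·A, the centroid depth is h_c = 136/(11.09511 × 2.2698) = 5.40032 m.
The centroid is at the centre, 0.85 m below the top of the plate, so the highest point sits at h_top = 5.40032 − 0.85 = 4.55032 m below the surface.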